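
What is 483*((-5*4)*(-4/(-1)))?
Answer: -38640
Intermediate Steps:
483*((-5*4)*(-4/(-1))) = 483*(-(-80)*(-1)) = 483*(-20*4) = 483*(-80) = -38640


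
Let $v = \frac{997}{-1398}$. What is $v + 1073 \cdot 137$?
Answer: $\frac{205506401}{1398} \approx 1.47 \cdot 10^{5}$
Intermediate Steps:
$v = - \frac{997}{1398}$ ($v = 997 \left(- \frac{1}{1398}\right) = - \frac{997}{1398} \approx -0.71316$)
$v + 1073 \cdot 137 = - \frac{997}{1398} + 1073 \cdot 137 = - \frac{997}{1398} + 147001 = \frac{205506401}{1398}$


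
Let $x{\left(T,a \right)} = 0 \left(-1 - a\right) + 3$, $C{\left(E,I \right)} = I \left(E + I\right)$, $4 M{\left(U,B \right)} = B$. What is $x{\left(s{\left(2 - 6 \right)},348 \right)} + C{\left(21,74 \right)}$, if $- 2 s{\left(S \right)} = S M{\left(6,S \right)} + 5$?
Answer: $7033$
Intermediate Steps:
$M{\left(U,B \right)} = \frac{B}{4}$
$s{\left(S \right)} = - \frac{5}{2} - \frac{S^{2}}{8}$ ($s{\left(S \right)} = - \frac{S \frac{S}{4} + 5}{2} = - \frac{\frac{S^{2}}{4} + 5}{2} = - \frac{5 + \frac{S^{2}}{4}}{2} = - \frac{5}{2} - \frac{S^{2}}{8}$)
$x{\left(T,a \right)} = 3$ ($x{\left(T,a \right)} = 0 + 3 = 3$)
$x{\left(s{\left(2 - 6 \right)},348 \right)} + C{\left(21,74 \right)} = 3 + 74 \left(21 + 74\right) = 3 + 74 \cdot 95 = 3 + 7030 = 7033$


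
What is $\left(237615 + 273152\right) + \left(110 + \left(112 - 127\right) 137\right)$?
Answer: $508822$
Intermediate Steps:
$\left(237615 + 273152\right) + \left(110 + \left(112 - 127\right) 137\right) = 510767 + \left(110 - 2055\right) = 510767 - 1945 = 508822$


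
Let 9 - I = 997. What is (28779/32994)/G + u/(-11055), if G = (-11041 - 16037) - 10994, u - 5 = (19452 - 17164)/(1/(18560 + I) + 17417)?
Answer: -5897730292733623/12108402251454366000 ≈ -0.00048708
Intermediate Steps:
I = -988 (I = 9 - 1*997 = 9 - 997 = -988)
u = 120804797/23542425 (u = 5 + (19452 - 17164)/(1/(18560 - 988) + 17417) = 5 + 2288/(1/17572 + 17417) = 5 + 2288/(306051525/17572) = 5 + 2288*(17572/306051525) = 5 + 3092672/23542425 = 120804797/23542425 ≈ 5.1314)
G = -38072 (G = -27078 - 10994 = -38072)
(28779/32994)/G + u/(-11055) = (28779/32994)/(-38072) + (120804797/23542425)/(-11055) = (28779*(1/32994))*(-1/38072) + (120804797/23542425)*(-1/11055) = (9593/10998)*(-1/38072) - 120804797/260261508375 = -9593/418715856 - 120804797/260261508375 = -5897730292733623/12108402251454366000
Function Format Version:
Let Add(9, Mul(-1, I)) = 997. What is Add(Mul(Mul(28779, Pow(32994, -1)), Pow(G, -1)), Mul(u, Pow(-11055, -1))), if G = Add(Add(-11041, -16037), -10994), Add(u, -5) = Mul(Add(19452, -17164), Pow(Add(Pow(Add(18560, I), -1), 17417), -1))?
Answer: Rational(-5897730292733623, 12108402251454366000) ≈ -0.00048708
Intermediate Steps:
I = -988 (I = Add(9, Mul(-1, 997)) = Add(9, -997) = -988)
u = Rational(120804797, 23542425) (u = Add(5, Mul(Add(19452, -17164), Pow(Add(Pow(Add(18560, -988), -1), 17417), -1))) = Add(5, Mul(2288, Pow(Add(Pow(17572, -1), 17417), -1))) = Add(5, Mul(2288, Pow(Add(Rational(1, 17572), 17417), -1))) = Add(5, Mul(2288, Pow(Rational(306051525, 17572), -1))) = Add(5, Mul(2288, Rational(17572, 306051525))) = Add(5, Rational(3092672, 23542425)) = Rational(120804797, 23542425) ≈ 5.1314)
G = -38072 (G = Add(-27078, -10994) = -38072)
Add(Mul(Mul(28779, Pow(32994, -1)), Pow(G, -1)), Mul(u, Pow(-11055, -1))) = Add(Mul(Mul(28779, Pow(32994, -1)), Pow(-38072, -1)), Mul(Rational(120804797, 23542425), Pow(-11055, -1))) = Add(Mul(Mul(28779, Rational(1, 32994)), Rational(-1, 38072)), Mul(Rational(120804797, 23542425), Rational(-1, 11055))) = Add(Mul(Rational(9593, 10998), Rational(-1, 38072)), Rational(-120804797, 260261508375)) = Add(Rational(-9593, 418715856), Rational(-120804797, 260261508375)) = Rational(-5897730292733623, 12108402251454366000)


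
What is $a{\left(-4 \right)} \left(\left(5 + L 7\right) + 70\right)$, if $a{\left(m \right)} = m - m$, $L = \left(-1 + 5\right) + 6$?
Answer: $0$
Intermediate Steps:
$L = 10$ ($L = 4 + 6 = 10$)
$a{\left(m \right)} = 0$
$a{\left(-4 \right)} \left(\left(5 + L 7\right) + 70\right) = 0 \left(\left(5 + 10 \cdot 7\right) + 70\right) = 0 \left(\left(5 + 70\right) + 70\right) = 0 \left(75 + 70\right) = 0 \cdot 145 = 0$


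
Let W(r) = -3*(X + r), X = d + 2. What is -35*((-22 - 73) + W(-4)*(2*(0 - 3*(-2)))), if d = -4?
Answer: -4235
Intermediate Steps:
X = -2 (X = -4 + 2 = -2)
W(r) = 6 - 3*r (W(r) = -3*(-2 + r) = 6 - 3*r)
-35*((-22 - 73) + W(-4)*(2*(0 - 3*(-2)))) = -35*((-22 - 73) + (6 - 3*(-4))*(2*(0 - 3*(-2)))) = -35*(-95 + (6 + 12)*(2*(0 + 6))) = -35*(-95 + 18*(2*6)) = -35*(-95 + 18*12) = -35*(-95 + 216) = -35*121 = -4235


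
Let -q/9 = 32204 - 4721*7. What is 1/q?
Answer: 1/7587 ≈ 0.00013180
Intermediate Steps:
q = 7587 (q = -9*(32204 - 4721*7) = -9*(32204 - 1*33047) = -9*(32204 - 33047) = -9*(-843) = 7587)
1/q = 1/7587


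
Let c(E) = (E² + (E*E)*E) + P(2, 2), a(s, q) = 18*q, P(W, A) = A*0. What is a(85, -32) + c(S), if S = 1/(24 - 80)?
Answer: -101154761/175616 ≈ -576.00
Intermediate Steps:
P(W, A) = 0
S = -1/56 (S = 1/(-56) = -1/56 ≈ -0.017857)
c(E) = E² + E³ (c(E) = (E² + (E*E)*E) + 0 = (E² + E²*E) + 0 = (E² + E³) + 0 = E² + E³)
a(85, -32) + c(S) = 18*(-32) + (-1/56)²*(1 - 1/56) = -576 + (1/3136)*(55/56) = -576 + 55/175616 = -101154761/175616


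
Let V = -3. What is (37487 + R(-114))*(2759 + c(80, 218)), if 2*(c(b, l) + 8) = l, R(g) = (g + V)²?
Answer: 146363360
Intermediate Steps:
R(g) = (-3 + g)² (R(g) = (g - 3)² = (-3 + g)²)
c(b, l) = -8 + l/2
(37487 + R(-114))*(2759 + c(80, 218)) = (37487 + (-3 - 114)²)*(2759 + (-8 + (½)*218)) = (37487 + (-117)²)*(2759 + (-8 + 109)) = (37487 + 13689)*(2759 + 101) = 51176*2860 = 146363360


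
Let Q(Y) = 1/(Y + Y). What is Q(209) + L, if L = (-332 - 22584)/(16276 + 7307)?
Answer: -9555305/9857694 ≈ -0.96932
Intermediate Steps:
Q(Y) = 1/(2*Y)
L = -22916/23583 ≈ -0.97172
Q(209) + L = (1/2)/209 - 22916/23583 = (1/2)*(1/209) - 22916/23583 = 1/418 - 22916/23583 = -9555305/9857694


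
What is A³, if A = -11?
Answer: -1331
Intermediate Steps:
A³ = (-11)³ = -1331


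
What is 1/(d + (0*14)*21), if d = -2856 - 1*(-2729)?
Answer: -1/127 ≈ -0.0078740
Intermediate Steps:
d = -127 (d = -2856 + 2729 = -127)
1/(d + (0*14)*21) = 1/(-127 + (0*14)*21) = 1/(-127 + 0*21) = 1/(-127 + 0) = 1/(-127) = -1/127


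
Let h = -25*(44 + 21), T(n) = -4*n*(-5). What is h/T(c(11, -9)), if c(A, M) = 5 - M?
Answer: -325/56 ≈ -5.8036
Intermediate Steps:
T(n) = 20*n
h = -1625 (h = -25*65 = -1625)
h/T(c(11, -9)) = -1625*1/(20*(5 - 1*(-9))) = -1625*1/(20*(5 + 9)) = -1625/(20*14) = -1625/280 = -1625*1/280 = -325/56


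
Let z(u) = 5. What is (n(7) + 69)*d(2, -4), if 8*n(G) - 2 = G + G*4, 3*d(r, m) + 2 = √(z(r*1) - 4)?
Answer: -589/24 ≈ -24.542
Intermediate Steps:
d(r, m) = -⅓ (d(r, m) = -⅔ + √(5 - 4)/3 = -⅔ + √1/3 = -⅔ + (⅓)*1 = -⅔ + ⅓ = -⅓)
n(G) = ¼ + 5*G/8 (n(G) = ¼ + (G + G*4)/8 = ¼ + (G + 4*G)/8 = ¼ + (5*G)/8 = ¼ + 5*G/8)
(n(7) + 69)*d(2, -4) = ((¼ + (5/8)*7) + 69)*(-⅓) = ((¼ + 35/8) + 69)*(-⅓) = (37/8 + 69)*(-⅓) = (589/8)*(-⅓) = -589/24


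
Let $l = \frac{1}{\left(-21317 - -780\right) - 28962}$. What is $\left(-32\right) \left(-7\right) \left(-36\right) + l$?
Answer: $- \frac{399159937}{49499} \approx -8064.0$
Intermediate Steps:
$l = - \frac{1}{49499}$ ($l = \frac{1}{\left(-21317 + 780\right) - 28962} = \frac{1}{-20537 - 28962} = \frac{1}{-49499} = - \frac{1}{49499} \approx -2.0202 \cdot 10^{-5}$)
$\left(-32\right) \left(-7\right) \left(-36\right) + l = \left(-32\right) \left(-7\right) \left(-36\right) - \frac{1}{49499} = 224 \left(-36\right) - \frac{1}{49499} = -8064 - \frac{1}{49499} = - \frac{399159937}{49499}$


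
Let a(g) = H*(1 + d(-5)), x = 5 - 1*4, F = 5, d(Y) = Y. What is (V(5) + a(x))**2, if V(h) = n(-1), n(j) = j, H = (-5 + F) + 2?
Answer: 81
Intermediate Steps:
x = 1 (x = 5 - 4 = 1)
H = 2 (H = (-5 + 5) + 2 = 0 + 2 = 2)
a(g) = -8 (a(g) = 2*(1 - 5) = 2*(-4) = -8)
V(h) = -1
(V(5) + a(x))**2 = (-1 - 8)**2 = (-9)**2 = 81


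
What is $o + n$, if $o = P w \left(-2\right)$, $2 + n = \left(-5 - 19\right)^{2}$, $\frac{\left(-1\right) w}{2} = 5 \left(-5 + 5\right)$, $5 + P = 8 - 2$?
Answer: $574$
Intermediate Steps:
$P = 1$ ($P = -5 + \left(8 - 2\right) = -5 + 6 = 1$)
$w = 0$ ($w = - 2 \cdot 5 \left(-5 + 5\right) = - 2 \cdot 5 \cdot 0 = \left(-2\right) 0 = 0$)
$n = 574$ ($n = -2 + \left(-5 - 19\right)^{2} = -2 + \left(-24\right)^{2} = -2 + 576 = 574$)
$o = 0$ ($o = 1 \cdot 0 \left(-2\right) = 0 \left(-2\right) = 0$)
$o + n = 0 + 574 = 574$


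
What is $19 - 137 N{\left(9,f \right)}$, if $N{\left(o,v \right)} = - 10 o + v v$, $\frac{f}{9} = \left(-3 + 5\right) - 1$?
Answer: $1252$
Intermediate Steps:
$f = 9$ ($f = 9 \left(\left(-3 + 5\right) - 1\right) = 9 \left(2 - 1\right) = 9 \cdot 1 = 9$)
$N{\left(o,v \right)} = v^{2} - 10 o$ ($N{\left(o,v \right)} = - 10 o + v^{2} = v^{2} - 10 o$)
$19 - 137 N{\left(9,f \right)} = 19 - 137 \left(9^{2} - 90\right) = 19 - 137 \left(81 - 90\right) = 19 - -1233 = 19 + 1233 = 1252$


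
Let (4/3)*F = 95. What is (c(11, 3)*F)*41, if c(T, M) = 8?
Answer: 23370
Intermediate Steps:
F = 285/4 (F = (¾)*95 = 285/4 ≈ 71.250)
(c(11, 3)*F)*41 = (8*(285/4))*41 = 570*41 = 23370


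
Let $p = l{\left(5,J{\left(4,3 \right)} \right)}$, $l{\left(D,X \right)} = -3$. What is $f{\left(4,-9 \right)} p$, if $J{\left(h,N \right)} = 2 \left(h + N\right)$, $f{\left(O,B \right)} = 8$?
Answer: $-24$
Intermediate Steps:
$J{\left(h,N \right)} = 2 N + 2 h$ ($J{\left(h,N \right)} = 2 \left(N + h\right) = 2 N + 2 h$)
$p = -3$
$f{\left(4,-9 \right)} p = 8 \left(-3\right) = -24$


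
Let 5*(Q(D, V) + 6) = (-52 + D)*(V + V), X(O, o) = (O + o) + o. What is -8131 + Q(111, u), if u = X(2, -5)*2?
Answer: -42573/5 ≈ -8514.6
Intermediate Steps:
X(O, o) = O + 2*o
u = -16 (u = (2 + 2*(-5))*2 = (2 - 10)*2 = -8*2 = -16)
Q(D, V) = -6 + 2*V*(-52 + D)/5 (Q(D, V) = -6 + ((-52 + D)*(V + V))/5 = -6 + ((-52 + D)*(2*V))/5 = -6 + (2*V*(-52 + D))/5 = -6 + 2*V*(-52 + D)/5)
-8131 + Q(111, u) = -8131 + (-6 - 104/5*(-16) + (2/5)*111*(-16)) = -8131 + (-6 + 1664/5 - 3552/5) = -8131 - 1918/5 = -42573/5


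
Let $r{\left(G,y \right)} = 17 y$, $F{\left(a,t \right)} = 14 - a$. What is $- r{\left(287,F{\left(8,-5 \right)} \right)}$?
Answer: $-102$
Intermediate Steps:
$- r{\left(287,F{\left(8,-5 \right)} \right)} = - 17 \left(14 - 8\right) = - 17 \cdot 6 = \left(-1\right) 102 = -102$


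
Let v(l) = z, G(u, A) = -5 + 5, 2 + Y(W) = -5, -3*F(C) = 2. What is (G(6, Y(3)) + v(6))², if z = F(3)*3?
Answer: 4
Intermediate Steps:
F(C) = -⅔ (F(C) = -⅓*2 = -⅔)
Y(W) = -7 (Y(W) = -2 - 5 = -7)
z = -2 (z = -⅔*3 = -2)
G(u, A) = 0
v(l) = -2
(G(6, Y(3)) + v(6))² = (0 - 2)² = (-2)² = 4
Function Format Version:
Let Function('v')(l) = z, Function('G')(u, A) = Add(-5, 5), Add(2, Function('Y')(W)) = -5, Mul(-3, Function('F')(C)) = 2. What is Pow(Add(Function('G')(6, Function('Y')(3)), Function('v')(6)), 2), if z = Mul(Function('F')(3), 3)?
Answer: 4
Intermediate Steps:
Function('F')(C) = Rational(-2, 3) (Function('F')(C) = Mul(Rational(-1, 3), 2) = Rational(-2, 3))
Function('Y')(W) = -7 (Function('Y')(W) = Add(-2, -5) = -7)
z = -2 (z = Mul(Rational(-2, 3), 3) = -2)
Function('G')(u, A) = 0
Function('v')(l) = -2
Pow(Add(Function('G')(6, Function('Y')(3)), Function('v')(6)), 2) = Pow(Add(0, -2), 2) = Pow(-2, 2) = 4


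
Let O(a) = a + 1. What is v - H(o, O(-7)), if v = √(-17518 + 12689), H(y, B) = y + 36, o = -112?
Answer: 76 + I*√4829 ≈ 76.0 + 69.491*I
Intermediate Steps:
O(a) = 1 + a
H(y, B) = 36 + y
v = I*√4829 (v = √(-4829) = I*√4829 ≈ 69.491*I)
v - H(o, O(-7)) = I*√4829 - (36 - 112) = I*√4829 - 1*(-76) = I*√4829 + 76 = 76 + I*√4829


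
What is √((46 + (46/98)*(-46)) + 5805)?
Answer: √285641/7 ≈ 76.351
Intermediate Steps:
√((46 + (46/98)*(-46)) + 5805) = √((46 + (46*(1/98))*(-46)) + 5805) = √((46 + (23/49)*(-46)) + 5805) = √((46 - 1058/49) + 5805) = √(1196/49 + 5805) = √(285641/49) = √285641/7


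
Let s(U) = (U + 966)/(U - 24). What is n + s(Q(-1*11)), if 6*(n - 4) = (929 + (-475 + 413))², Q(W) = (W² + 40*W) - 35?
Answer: 5261923/42 ≈ 1.2528e+5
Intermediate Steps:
Q(W) = -35 + W² + 40*W
s(U) = (966 + U)/(-24 + U)
n = 250571/2 (n = 4 + (929 + (-475 + 413))²/6 = 4 + (929 - 62)²/6 = 4 + (⅙)*867² = 4 + (⅙)*751689 = 4 + 250563/2 = 250571/2 ≈ 1.2529e+5)
n + s(Q(-1*11)) = 250571/2 + (966 + (-35 + (-1*11)² + 40*(-1*11)))/(-24 + (-35 + (-1*11)² + 40*(-1*11))) = 250571/2 + (966 + (-35 + (-11)² + 40*(-11)))/(-24 + (-35 + (-11)² + 40*(-11))) = 250571/2 + (966 + (-35 + 121 - 440))/(-24 + (-35 + 121 - 440)) = 250571/2 + (966 - 354)/(-24 - 354) = 250571/2 + 612/(-378) = 250571/2 - 1/378*612 = 250571/2 - 34/21 = 5261923/42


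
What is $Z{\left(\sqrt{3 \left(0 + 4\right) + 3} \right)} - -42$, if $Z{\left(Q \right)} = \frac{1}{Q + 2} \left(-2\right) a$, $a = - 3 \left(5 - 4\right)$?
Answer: $\frac{450}{11} + \frac{6 \sqrt{15}}{11} \approx 43.022$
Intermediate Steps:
$a = -3$ ($a = \left(-3\right) 1 = -3$)
$Z{\left(Q \right)} = \frac{6}{2 + Q}$ ($Z{\left(Q \right)} = \frac{1}{Q + 2} \left(-2\right) \left(-3\right) = \frac{1}{2 + Q} \left(-2\right) \left(-3\right) = - \frac{2}{2 + Q} \left(-3\right) = \frac{6}{2 + Q}$)
$Z{\left(\sqrt{3 \left(0 + 4\right) + 3} \right)} - -42 = \frac{6}{2 + \sqrt{3 \left(0 + 4\right) + 3}} - -42 = \frac{6}{2 + \sqrt{3 \cdot 4 + 3}} + 42 = \frac{6}{2 + \sqrt{12 + 3}} + 42 = \frac{6}{2 + \sqrt{15}} + 42 = 42 + \frac{6}{2 + \sqrt{15}}$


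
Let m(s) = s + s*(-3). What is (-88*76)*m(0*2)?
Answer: 0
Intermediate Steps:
m(s) = -2*s (m(s) = s - 3*s = -2*s)
(-88*76)*m(0*2) = (-88*76)*(-0*2) = -(-13376)*0 = -6688*0 = 0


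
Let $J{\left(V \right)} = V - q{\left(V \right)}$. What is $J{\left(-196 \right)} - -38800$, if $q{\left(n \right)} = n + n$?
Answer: $38996$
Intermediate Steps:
$q{\left(n \right)} = 2 n$
$J{\left(V \right)} = - V$ ($J{\left(V \right)} = V - 2 V = - V$)
$J{\left(-196 \right)} - -38800 = \left(-1\right) \left(-196\right) - -38800 = 196 + 38800 = 38996$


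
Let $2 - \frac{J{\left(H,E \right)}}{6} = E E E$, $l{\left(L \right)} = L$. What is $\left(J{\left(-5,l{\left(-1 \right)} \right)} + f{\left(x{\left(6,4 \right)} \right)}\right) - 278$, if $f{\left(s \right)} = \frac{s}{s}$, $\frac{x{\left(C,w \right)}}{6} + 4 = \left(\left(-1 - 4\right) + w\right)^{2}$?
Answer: $-259$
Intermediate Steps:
$J{\left(H,E \right)} = 12 - 6 E^{3}$ ($J{\left(H,E \right)} = 12 - 6 E E E = 12 - 6 E E^{2} = 12 - 6 E^{3}$)
$x{\left(C,w \right)} = -24 + 6 \left(-5 + w\right)^{2}$ ($x{\left(C,w \right)} = -24 + 6 \left(\left(-1 - 4\right) + w\right)^{2} = -24 + 6 \left(-5 + w\right)^{2}$)
$f{\left(s \right)} = 1$
$\left(J{\left(-5,l{\left(-1 \right)} \right)} + f{\left(x{\left(6,4 \right)} \right)}\right) - 278 = \left(\left(12 - 6 \left(-1\right)^{3}\right) + 1\right) - 278 = \left(\left(12 - -6\right) + 1\right) - 278 = \left(\left(12 + 6\right) + 1\right) - 278 = \left(18 + 1\right) - 278 = 19 - 278 = -259$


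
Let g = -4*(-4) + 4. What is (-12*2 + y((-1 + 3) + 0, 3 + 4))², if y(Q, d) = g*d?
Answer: 13456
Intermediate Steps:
g = 20 (g = 16 + 4 = 20)
y(Q, d) = 20*d
(-12*2 + y((-1 + 3) + 0, 3 + 4))² = (-12*2 + 20*(3 + 4))² = (-24 + 20*7)² = (-24 + 140)² = 116² = 13456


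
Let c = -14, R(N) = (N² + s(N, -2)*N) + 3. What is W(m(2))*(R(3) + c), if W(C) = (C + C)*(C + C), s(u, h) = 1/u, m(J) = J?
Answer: -16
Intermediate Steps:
s(u, h) = 1/u
W(C) = 4*C² (W(C) = (2*C)*(2*C) = 4*C²)
R(N) = 4 + N² (R(N) = (N² + N/N) + 3 = (N² + 1) + 3 = (1 + N²) + 3 = 4 + N²)
W(m(2))*(R(3) + c) = (4*2²)*((4 + 3²) - 14) = (4*4)*((4 + 9) - 14) = 16*(13 - 14) = 16*(-1) = -16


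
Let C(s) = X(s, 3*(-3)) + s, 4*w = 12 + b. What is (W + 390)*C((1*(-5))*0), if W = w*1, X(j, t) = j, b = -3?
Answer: 0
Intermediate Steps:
w = 9/4 (w = (12 - 3)/4 = (¼)*9 = 9/4 ≈ 2.2500)
C(s) = 2*s (C(s) = s + s = 2*s)
W = 9/4 (W = (9/4)*1 = 9/4 ≈ 2.2500)
(W + 390)*C((1*(-5))*0) = (9/4 + 390)*(2*((1*(-5))*0)) = 1569*(2*(-5*0))/4 = 1569*(2*0)/4 = (1569/4)*0 = 0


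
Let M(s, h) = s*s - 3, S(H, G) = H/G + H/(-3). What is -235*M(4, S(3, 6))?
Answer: -3055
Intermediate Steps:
S(H, G) = -H/3 + H/G (S(H, G) = H/G + H*(-⅓) = H/G - H/3 = -H/3 + H/G)
M(s, h) = -3 + s² (M(s, h) = s² - 3 = -3 + s²)
-235*M(4, S(3, 6)) = -235*(-3 + 4²) = -235*(-3 + 16) = -235*13 = -3055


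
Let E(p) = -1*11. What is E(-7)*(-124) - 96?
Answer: 1268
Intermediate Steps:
E(p) = -11
E(-7)*(-124) - 96 = -11*(-124) - 96 = 1364 - 96 = 1268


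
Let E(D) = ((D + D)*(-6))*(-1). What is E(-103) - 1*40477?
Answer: -41713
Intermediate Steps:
E(D) = 12*D (E(D) = ((2*D)*(-6))*(-1) = -12*D*(-1) = 12*D)
E(-103) - 1*40477 = 12*(-103) - 1*40477 = -1236 - 40477 = -41713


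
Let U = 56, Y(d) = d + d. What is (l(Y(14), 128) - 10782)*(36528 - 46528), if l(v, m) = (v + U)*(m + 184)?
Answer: -154260000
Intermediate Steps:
Y(d) = 2*d
l(v, m) = (56 + v)*(184 + m) (l(v, m) = (v + 56)*(m + 184) = (56 + v)*(184 + m))
(l(Y(14), 128) - 10782)*(36528 - 46528) = ((10304 + 56*128 + 184*(2*14) + 128*(2*14)) - 10782)*(36528 - 46528) = ((10304 + 7168 + 184*28 + 128*28) - 10782)*(-10000) = ((10304 + 7168 + 5152 + 3584) - 10782)*(-10000) = (26208 - 10782)*(-10000) = 15426*(-10000) = -154260000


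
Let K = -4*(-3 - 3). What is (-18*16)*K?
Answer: -6912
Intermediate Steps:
K = 24 (K = -4*(-6) = 24)
(-18*16)*K = -18*16*24 = -288*24 = -6912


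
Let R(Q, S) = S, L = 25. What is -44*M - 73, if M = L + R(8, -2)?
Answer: -1085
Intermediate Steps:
M = 23 (M = 25 - 2 = 23)
-44*M - 73 = -44*23 - 73 = -1012 - 73 = -1085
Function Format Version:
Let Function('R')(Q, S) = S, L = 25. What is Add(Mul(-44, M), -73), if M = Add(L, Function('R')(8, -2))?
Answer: -1085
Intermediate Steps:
M = 23 (M = Add(25, -2) = 23)
Add(Mul(-44, M), -73) = Add(Mul(-44, 23), -73) = Add(-1012, -73) = -1085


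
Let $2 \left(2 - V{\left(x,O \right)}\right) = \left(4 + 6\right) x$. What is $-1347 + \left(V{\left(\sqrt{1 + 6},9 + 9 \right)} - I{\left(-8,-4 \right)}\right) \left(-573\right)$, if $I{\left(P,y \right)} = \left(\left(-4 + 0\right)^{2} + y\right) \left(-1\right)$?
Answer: $-9369 + 2865 \sqrt{7} \approx -1788.9$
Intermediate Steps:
$I{\left(P,y \right)} = -16 - y$ ($I{\left(P,y \right)} = \left(\left(-4\right)^{2} + y\right) \left(-1\right) = \left(16 + y\right) \left(-1\right) = -16 - y$)
$V{\left(x,O \right)} = 2 - 5 x$ ($V{\left(x,O \right)} = 2 - \frac{\left(4 + 6\right) x}{2} = 2 - \frac{10 x}{2} = 2 - 5 x$)
$-1347 + \left(V{\left(\sqrt{1 + 6},9 + 9 \right)} - I{\left(-8,-4 \right)}\right) \left(-573\right) = -1347 + \left(\left(2 - 5 \sqrt{1 + 6}\right) - \left(-16 - -4\right)\right) \left(-573\right) = -1347 + \left(\left(2 - 5 \sqrt{7}\right) - \left(-16 + 4\right)\right) \left(-573\right) = -1347 + \left(\left(2 - 5 \sqrt{7}\right) - -12\right) \left(-573\right) = -1347 + \left(\left(2 - 5 \sqrt{7}\right) + 12\right) \left(-573\right) = -1347 + \left(14 - 5 \sqrt{7}\right) \left(-573\right) = -1347 - \left(8022 - 2865 \sqrt{7}\right) = -9369 + 2865 \sqrt{7}$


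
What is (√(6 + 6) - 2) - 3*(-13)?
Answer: 37 + 2*√3 ≈ 40.464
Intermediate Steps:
(√(6 + 6) - 2) - 3*(-13) = (√12 - 2) + 39 = (2*√3 - 2) + 39 = (-2 + 2*√3) + 39 = 37 + 2*√3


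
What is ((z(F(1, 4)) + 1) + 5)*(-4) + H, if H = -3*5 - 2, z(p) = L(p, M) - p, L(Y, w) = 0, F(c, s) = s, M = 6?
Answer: -25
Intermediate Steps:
z(p) = -p (z(p) = 0 - p = -p)
H = -17 (H = -15 - 2 = -17)
((z(F(1, 4)) + 1) + 5)*(-4) + H = ((-1*4 + 1) + 5)*(-4) - 17 = ((-4 + 1) + 5)*(-4) - 17 = (-3 + 5)*(-4) - 17 = 2*(-4) - 17 = -8 - 17 = -25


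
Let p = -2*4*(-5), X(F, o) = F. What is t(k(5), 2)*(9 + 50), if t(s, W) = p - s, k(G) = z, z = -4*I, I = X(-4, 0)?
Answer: 1416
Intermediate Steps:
p = 40 (p = -8*(-5) = 40)
I = -4
z = 16 (z = -4*(-4) = 16)
k(G) = 16
t(s, W) = 40 - s
t(k(5), 2)*(9 + 50) = (40 - 1*16)*(9 + 50) = (40 - 16)*59 = 24*59 = 1416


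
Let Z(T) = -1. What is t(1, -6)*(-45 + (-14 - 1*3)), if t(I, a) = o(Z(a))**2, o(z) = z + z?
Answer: -248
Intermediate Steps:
o(z) = 2*z
t(I, a) = 4 (t(I, a) = (2*(-1))**2 = (-2)**2 = 4)
t(1, -6)*(-45 + (-14 - 1*3)) = 4*(-45 + (-14 - 1*3)) = 4*(-45 + (-14 - 3)) = 4*(-45 - 17) = 4*(-62) = -248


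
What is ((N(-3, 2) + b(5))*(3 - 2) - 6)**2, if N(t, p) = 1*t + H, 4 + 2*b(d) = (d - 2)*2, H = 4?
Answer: 16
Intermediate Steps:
b(d) = -4 + d (b(d) = -2 + ((d - 2)*2)/2 = -2 + ((-2 + d)*2)/2 = -2 + (-4 + 2*d)/2 = -2 + (-2 + d) = -4 + d)
N(t, p) = 4 + t (N(t, p) = 1*t + 4 = t + 4 = 4 + t)
((N(-3, 2) + b(5))*(3 - 2) - 6)**2 = (((4 - 3) + (-4 + 5))*(3 - 2) - 6)**2 = ((1 + 1)*1 - 6)**2 = (2*1 - 6)**2 = (2 - 6)**2 = (-4)**2 = 16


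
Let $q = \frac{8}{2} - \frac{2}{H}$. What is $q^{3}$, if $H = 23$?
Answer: $\frac{729000}{12167} \approx 59.916$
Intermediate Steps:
$q = \frac{90}{23}$ ($q = \frac{8}{2} - \frac{2}{23} = 8 \cdot \frac{1}{2} - \frac{2}{23} = 4 - \frac{2}{23} = \frac{90}{23} \approx 3.913$)
$q^{3} = \left(\frac{90}{23}\right)^{3} = \frac{729000}{12167}$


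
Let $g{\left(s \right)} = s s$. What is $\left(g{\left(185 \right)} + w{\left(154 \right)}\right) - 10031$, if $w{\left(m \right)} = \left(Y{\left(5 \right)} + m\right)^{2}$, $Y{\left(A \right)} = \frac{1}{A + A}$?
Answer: $\frac{4794081}{100} \approx 47941.0$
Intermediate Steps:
$g{\left(s \right)} = s^{2}$
$Y{\left(A \right)} = \frac{1}{2 A}$
$w{\left(m \right)} = \left(\frac{1}{10} + m\right)^{2}$ ($w{\left(m \right)} = \left(\frac{1}{2 \cdot 5} + m\right)^{2} = \left(\frac{1}{2} \cdot \frac{1}{5} + m\right)^{2} = \left(\frac{1}{10} + m\right)^{2}$)
$\left(g{\left(185 \right)} + w{\left(154 \right)}\right) - 10031 = \left(185^{2} + \frac{\left(1 + 10 \cdot 154\right)^{2}}{100}\right) - 10031 = \left(34225 + \frac{\left(1 + 1540\right)^{2}}{100}\right) - 10031 = \left(34225 + \frac{1541^{2}}{100}\right) - 10031 = \left(34225 + \frac{1}{100} \cdot 2374681\right) - 10031 = \left(34225 + \frac{2374681}{100}\right) - 10031 = \frac{5797181}{100} - 10031 = \frac{4794081}{100}$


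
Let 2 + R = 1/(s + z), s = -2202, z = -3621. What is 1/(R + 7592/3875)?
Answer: -22564125/923909 ≈ -24.422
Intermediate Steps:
R = -11647/5823 (R = -2 + 1/(-2202 - 3621) = -2 + 1/(-5823) = -2 - 1/5823 = -11647/5823 ≈ -2.0002)
1/(R + 7592/3875) = 1/(-11647/5823 + 7592/3875) = 1/(-923909/22564125) = -22564125/923909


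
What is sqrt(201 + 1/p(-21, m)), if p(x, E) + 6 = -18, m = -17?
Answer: sqrt(28938)/12 ≈ 14.176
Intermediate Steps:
p(x, E) = -24 (p(x, E) = -6 - 18 = -24)
sqrt(201 + 1/p(-21, m)) = sqrt(201 + 1/(-24)) = sqrt(201 - 1/24) = sqrt(4823/24) = sqrt(28938)/12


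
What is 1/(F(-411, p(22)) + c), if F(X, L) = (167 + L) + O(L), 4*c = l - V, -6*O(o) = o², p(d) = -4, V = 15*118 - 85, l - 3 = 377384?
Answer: 6/564515 ≈ 1.0629e-5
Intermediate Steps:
l = 377387 (l = 3 + 377384 = 377387)
V = 1685 (V = 1770 - 85 = 1685)
O(o) = -o²/6
c = 187851/2 (c = (377387 - 1*1685)/4 = (377387 - 1685)/4 = (¼)*375702 = 187851/2 ≈ 93926.)
F(X, L) = 167 + L - L²/6 (F(X, L) = (167 + L) - L²/6 = 167 + L - L²/6)
1/(F(-411, p(22)) + c) = 1/((167 - 4 - ⅙*(-4)²) + 187851/2) = 1/((167 - 4 - ⅙*16) + 187851/2) = 1/((167 - 4 - 8/3) + 187851/2) = 1/(481/3 + 187851/2) = 1/(564515/6) = 6/564515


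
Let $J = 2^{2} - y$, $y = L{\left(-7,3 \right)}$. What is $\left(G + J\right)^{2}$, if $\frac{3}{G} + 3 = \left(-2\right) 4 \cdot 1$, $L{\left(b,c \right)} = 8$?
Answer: $\frac{2209}{121} \approx 18.256$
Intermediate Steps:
$y = 8$
$G = - \frac{3}{11}$ ($G = \frac{3}{-3 + \left(-2\right) 4 \cdot 1} = \frac{3}{-3 - 8} = \frac{3}{-11} = 3 \left(- \frac{1}{11}\right) = - \frac{3}{11} \approx -0.27273$)
$J = -4$ ($J = 2^{2} - 8 = 4 - 8 = -4$)
$\left(G + J\right)^{2} = \left(- \frac{3}{11} - 4\right)^{2} = \left(- \frac{47}{11}\right)^{2} = \frac{2209}{121}$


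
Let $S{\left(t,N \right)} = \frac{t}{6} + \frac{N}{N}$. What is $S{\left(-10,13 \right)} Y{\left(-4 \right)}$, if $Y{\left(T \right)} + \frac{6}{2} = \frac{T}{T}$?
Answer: $\frac{4}{3} \approx 1.3333$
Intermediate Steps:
$S{\left(t,N \right)} = 1 + \frac{t}{6}$ ($S{\left(t,N \right)} = t \frac{1}{6} + 1 = \frac{t}{6} + 1 = 1 + \frac{t}{6}$)
$Y{\left(T \right)} = -2$ ($Y{\left(T \right)} = -3 + \frac{T}{T} = -3 + 1 = -2$)
$S{\left(-10,13 \right)} Y{\left(-4 \right)} = \left(1 + \frac{1}{6} \left(-10\right)\right) \left(-2\right) = \left(1 - \frac{5}{3}\right) \left(-2\right) = \left(- \frac{2}{3}\right) \left(-2\right) = \frac{4}{3}$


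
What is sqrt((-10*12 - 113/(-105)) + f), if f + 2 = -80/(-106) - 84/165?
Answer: I*sqrt(18088579509)/12243 ≈ 10.985*I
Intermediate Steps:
f = -5114/2915 (f = -2 + (-80/(-106) - 84/165) = -2 + (-80*(-1/106) - 84*1/165) = -2 + (40/53 - 28/55) = -2 + 716/2915 = -5114/2915 ≈ -1.7544)
sqrt((-10*12 - 113/(-105)) + f) = sqrt((-10*12 - 113/(-105)) - 5114/2915) = sqrt((-120 - 113*(-1)/105) - 5114/2915) = sqrt((-120 - 1*(-113/105)) - 5114/2915) = sqrt((-120 + 113/105) - 5114/2915) = sqrt(-12487/105 - 5114/2915) = sqrt(-1477463/12243) = I*sqrt(18088579509)/12243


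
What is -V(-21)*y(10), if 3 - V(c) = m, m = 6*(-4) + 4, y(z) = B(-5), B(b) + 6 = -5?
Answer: 253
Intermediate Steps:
B(b) = -11 (B(b) = -6 - 5 = -11)
y(z) = -11
m = -20 (m = -24 + 4 = -20)
V(c) = 23 (V(c) = 3 - 1*(-20) = 3 + 20 = 23)
-V(-21)*y(10) = -23*(-11) = -1*(-253) = 253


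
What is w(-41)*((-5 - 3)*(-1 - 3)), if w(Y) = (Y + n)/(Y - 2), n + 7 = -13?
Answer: 1952/43 ≈ 45.395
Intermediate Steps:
n = -20 (n = -7 - 13 = -20)
w(Y) = (-20 + Y)/(-2 + Y) (w(Y) = (Y - 20)/(Y - 2) = (-20 + Y)/(-2 + Y))
w(-41)*((-5 - 3)*(-1 - 3)) = ((-20 - 41)/(-2 - 41))*((-5 - 3)*(-1 - 3)) = (-61/(-43))*(-8*(-4)) = -1/43*(-61)*32 = (61/43)*32 = 1952/43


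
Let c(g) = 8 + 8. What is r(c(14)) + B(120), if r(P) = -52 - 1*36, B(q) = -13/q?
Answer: -10573/120 ≈ -88.108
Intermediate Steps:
c(g) = 16
r(P) = -88 (r(P) = -52 - 36 = -88)
r(c(14)) + B(120) = -88 - 13/120 = -10573/120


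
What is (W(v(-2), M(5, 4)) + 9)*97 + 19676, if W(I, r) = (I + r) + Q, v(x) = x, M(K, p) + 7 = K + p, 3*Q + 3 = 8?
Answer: 62132/3 ≈ 20711.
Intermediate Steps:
Q = 5/3 (Q = -1 + (1/3)*8 = -1 + 8/3 = 5/3 ≈ 1.6667)
M(K, p) = -7 + K + p (M(K, p) = -7 + (K + p) = -7 + K + p)
W(I, r) = 5/3 + I + r (W(I, r) = (I + r) + 5/3 = 5/3 + I + r)
(W(v(-2), M(5, 4)) + 9)*97 + 19676 = ((5/3 - 2 + (-7 + 5 + 4)) + 9)*97 + 19676 = ((5/3 - 2 + 2) + 9)*97 + 19676 = (5/3 + 9)*97 + 19676 = (32/3)*97 + 19676 = 3104/3 + 19676 = 62132/3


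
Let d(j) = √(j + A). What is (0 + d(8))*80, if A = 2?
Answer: 80*√10 ≈ 252.98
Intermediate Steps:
d(j) = √(2 + j) (d(j) = √(j + 2) = √(2 + j))
(0 + d(8))*80 = (0 + √(2 + 8))*80 = (0 + √10)*80 = √10*80 = 80*√10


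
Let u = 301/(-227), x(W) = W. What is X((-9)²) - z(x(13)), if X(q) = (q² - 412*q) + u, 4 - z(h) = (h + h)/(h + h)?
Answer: -6087079/227 ≈ -26815.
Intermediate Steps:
u = -301/227 (u = 301*(-1/227) = -301/227 ≈ -1.3260)
z(h) = 3 (z(h) = 4 - (h + h)/(h + h) = 4 - 2*h/(2*h) = 4 - 2*h*1/(2*h) = 4 - 1*1 = 4 - 1 = 3)
X(q) = -301/227 + q² - 412*q (X(q) = (q² - 412*q) - 301/227 = -301/227 + q² - 412*q)
X((-9)²) - z(x(13)) = (-301/227 + ((-9)²)² - 412*(-9)²) - 1*3 = (-301/227 + 81² - 412*81) - 3 = (-301/227 + 6561 - 33372) - 3 = -6086398/227 - 3 = -6087079/227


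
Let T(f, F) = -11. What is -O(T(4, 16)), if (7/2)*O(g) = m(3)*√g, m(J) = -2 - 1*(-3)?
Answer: -2*I*√11/7 ≈ -0.94761*I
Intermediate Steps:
m(J) = 1 (m(J) = -2 + 3 = 1)
O(g) = 2*√g/7 (O(g) = 2*(1*√g)/7 = 2*√g/7)
-O(T(4, 16)) = -2*√(-11)/7 = -2*I*√11/7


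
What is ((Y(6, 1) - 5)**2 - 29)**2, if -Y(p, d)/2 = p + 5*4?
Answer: 10368400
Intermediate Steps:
Y(p, d) = -40 - 2*p (Y(p, d) = -2*(p + 5*4) = -2*(p + 20) = -2*(20 + p) = -40 - 2*p)
((Y(6, 1) - 5)**2 - 29)**2 = (((-40 - 2*6) - 5)**2 - 29)**2 = (((-40 - 12) - 5)**2 - 29)**2 = ((-52 - 5)**2 - 29)**2 = ((-57)**2 - 29)**2 = (3249 - 29)**2 = 3220**2 = 10368400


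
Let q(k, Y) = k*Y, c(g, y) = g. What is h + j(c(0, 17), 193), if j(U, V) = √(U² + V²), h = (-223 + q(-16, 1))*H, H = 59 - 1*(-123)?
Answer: -43305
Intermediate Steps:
q(k, Y) = Y*k
H = 182 (H = 59 + 123 = 182)
h = -43498 (h = (-223 + 1*(-16))*182 = (-223 - 16)*182 = -239*182 = -43498)
h + j(c(0, 17), 193) = -43498 + √(0² + 193²) = -43498 + √(0 + 37249) = -43498 + √37249 = -43498 + 193 = -43305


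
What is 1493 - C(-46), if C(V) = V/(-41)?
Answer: 61167/41 ≈ 1491.9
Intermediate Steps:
C(V) = -V/41 (C(V) = V*(-1/41) = -V/41)
1493 - C(-46) = 1493 - (-1)*(-46)/41 = 1493 - 1*46/41 = 1493 - 46/41 = 61167/41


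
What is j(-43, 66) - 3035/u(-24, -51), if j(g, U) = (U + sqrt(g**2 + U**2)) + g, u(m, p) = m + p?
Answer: 952/15 + sqrt(6205) ≈ 142.24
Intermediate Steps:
j(g, U) = U + g + sqrt(U**2 + g**2) (j(g, U) = (U + sqrt(U**2 + g**2)) + g = U + g + sqrt(U**2 + g**2))
j(-43, 66) - 3035/u(-24, -51) = (66 - 43 + sqrt(66**2 + (-43)**2)) - 3035/(-24 - 51) = (66 - 43 + sqrt(4356 + 1849)) - 3035/(-75) = (66 - 43 + sqrt(6205)) - 3035*(-1/75) = (23 + sqrt(6205)) + 607/15 = 952/15 + sqrt(6205)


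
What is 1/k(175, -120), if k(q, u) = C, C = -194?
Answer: -1/194 ≈ -0.0051546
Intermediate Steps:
k(q, u) = -194
1/k(175, -120) = 1/(-194) = -1/194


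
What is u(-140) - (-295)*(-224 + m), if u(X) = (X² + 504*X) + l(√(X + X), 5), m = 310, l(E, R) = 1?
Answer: -25589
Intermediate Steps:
u(X) = 1 + X² + 504*X (u(X) = (X² + 504*X) + 1 = 1 + X² + 504*X)
u(-140) - (-295)*(-224 + m) = (1 + (-140)² + 504*(-140)) - (-295)*(-224 + 310) = (1 + 19600 - 70560) - (-295)*86 = -50959 - 1*(-25370) = -50959 + 25370 = -25589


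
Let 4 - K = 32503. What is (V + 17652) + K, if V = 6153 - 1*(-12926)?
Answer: 4232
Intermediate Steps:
V = 19079 (V = 6153 + 12926 = 19079)
K = -32499 (K = 4 - 1*32503 = 4 - 32503 = -32499)
(V + 17652) + K = (19079 + 17652) - 32499 = 36731 - 32499 = 4232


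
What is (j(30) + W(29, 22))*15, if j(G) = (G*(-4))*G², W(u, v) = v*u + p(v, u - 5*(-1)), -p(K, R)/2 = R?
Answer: -1611450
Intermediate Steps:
p(K, R) = -2*R
W(u, v) = -10 - 2*u + u*v (W(u, v) = v*u - 2*(u - 5*(-1)) = u*v - 2*(u + 5) = u*v - 2*(5 + u) = u*v + (-10 - 2*u) = -10 - 2*u + u*v)
j(G) = -4*G³ (j(G) = (-4*G)*G² = -4*G³)
(j(30) + W(29, 22))*15 = (-4*30³ + (-10 - 2*29 + 29*22))*15 = (-4*27000 + (-10 - 58 + 638))*15 = (-108000 + 570)*15 = -107430*15 = -1611450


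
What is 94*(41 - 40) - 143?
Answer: -49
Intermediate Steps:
94*(41 - 40) - 143 = 94*1 - 143 = 94 - 143 = -49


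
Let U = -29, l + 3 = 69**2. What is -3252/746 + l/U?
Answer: -1821888/10817 ≈ -168.43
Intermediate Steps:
l = 4758 (l = -3 + 69**2 = -3 + 4761 = 4758)
-3252/746 + l/U = -3252/746 + 4758/(-29) = -3252*1/746 + 4758*(-1/29) = -1626/373 - 4758/29 = -1821888/10817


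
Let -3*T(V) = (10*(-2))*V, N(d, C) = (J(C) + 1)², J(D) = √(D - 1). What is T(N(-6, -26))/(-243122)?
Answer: 260/364683 - 20*I*√3/121561 ≈ 0.00071295 - 0.00028497*I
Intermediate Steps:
J(D) = √(-1 + D)
N(d, C) = (1 + √(-1 + C))² (N(d, C) = (√(-1 + C) + 1)² = (1 + √(-1 + C))²)
T(V) = 20*V/3 (T(V) = -10*(-2)*V/3 = -(-20)*V/3 = 20*V/3)
T(N(-6, -26))/(-243122) = (20*(1 + √(-1 - 26))²/3)/(-243122) = (20*(1 + √(-27))²/3)*(-1/243122) = (20*(1 + 3*I*√3)²/3)*(-1/243122) = -10*(1 + 3*I*√3)²/364683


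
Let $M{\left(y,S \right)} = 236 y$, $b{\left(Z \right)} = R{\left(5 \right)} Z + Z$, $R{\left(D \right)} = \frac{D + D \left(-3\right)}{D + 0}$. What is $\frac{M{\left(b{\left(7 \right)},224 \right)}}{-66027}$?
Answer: $\frac{1652}{66027} \approx 0.02502$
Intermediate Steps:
$R{\left(D \right)} = -2$ ($R{\left(D \right)} = \frac{D - 3 D}{D} = \frac{\left(-2\right) D}{D} = -2$)
$b{\left(Z \right)} = - Z$ ($b{\left(Z \right)} = - 2 Z + Z = - Z$)
$\frac{M{\left(b{\left(7 \right)},224 \right)}}{-66027} = \frac{236 \left(\left(-1\right) 7\right)}{-66027} = 236 \left(-7\right) \left(- \frac{1}{66027}\right) = \left(-1652\right) \left(- \frac{1}{66027}\right) = \frac{1652}{66027}$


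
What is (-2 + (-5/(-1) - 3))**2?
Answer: 0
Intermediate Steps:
(-2 + (-5/(-1) - 3))**2 = (-2 + (-5*(-1) - 3))**2 = (-2 + (5 - 3))**2 = (-2 + 2)**2 = 0**2 = 0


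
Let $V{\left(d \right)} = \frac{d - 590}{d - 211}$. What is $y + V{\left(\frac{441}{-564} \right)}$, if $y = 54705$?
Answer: $\frac{2178190642}{39815} \approx 54708.0$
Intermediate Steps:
$V{\left(d \right)} = \frac{-590 + d}{-211 + d}$
$y + V{\left(\frac{441}{-564} \right)} = 54705 + \frac{-590 + \frac{441}{-564}}{-211 + \frac{441}{-564}} = 54705 + \frac{-590 + 441 \left(- \frac{1}{564}\right)}{-211 + 441 \left(- \frac{1}{564}\right)} = 54705 + \frac{-590 - \frac{147}{188}}{-211 - \frac{147}{188}} = 54705 + \frac{1}{- \frac{39815}{188}} \left(- \frac{111067}{188}\right) = 54705 - - \frac{111067}{39815} = 54705 + \frac{111067}{39815} = \frac{2178190642}{39815}$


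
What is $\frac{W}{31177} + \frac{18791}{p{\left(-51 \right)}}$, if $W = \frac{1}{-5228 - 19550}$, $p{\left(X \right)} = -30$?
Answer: $- \frac{3629029284869}{5793777795} \approx -626.37$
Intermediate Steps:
$W = - \frac{1}{24778}$ ($W = \frac{1}{-24778} = - \frac{1}{24778} \approx -4.0358 \cdot 10^{-5}$)
$\frac{W}{31177} + \frac{18791}{p{\left(-51 \right)}} = - \frac{1}{24778 \cdot 31177} + \frac{18791}{-30} = \left(- \frac{1}{24778}\right) \frac{1}{31177} + 18791 \left(- \frac{1}{30}\right) = - \frac{1}{772503706} - \frac{18791}{30} = - \frac{3629029284869}{5793777795}$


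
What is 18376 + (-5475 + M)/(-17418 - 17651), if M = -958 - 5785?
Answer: 644440162/35069 ≈ 18376.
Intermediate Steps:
M = -6743
18376 + (-5475 + M)/(-17418 - 17651) = 18376 + (-5475 - 6743)/(-17418 - 17651) = 18376 - 12218/(-35069) = 18376 - 12218*(-1/35069) = 18376 + 12218/35069 = 644440162/35069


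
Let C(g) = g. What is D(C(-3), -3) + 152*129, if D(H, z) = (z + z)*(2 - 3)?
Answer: 19614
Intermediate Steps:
D(H, z) = -2*z (D(H, z) = (2*z)*(-1) = -2*z)
D(C(-3), -3) + 152*129 = -2*(-3) + 152*129 = 6 + 19608 = 19614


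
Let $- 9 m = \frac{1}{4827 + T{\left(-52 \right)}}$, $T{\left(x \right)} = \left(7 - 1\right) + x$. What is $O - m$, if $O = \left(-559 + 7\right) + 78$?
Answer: $- \frac{20395745}{43029} \approx -474.0$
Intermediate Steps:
$T{\left(x \right)} = 6 + x$
$m = - \frac{1}{43029}$ ($m = - \frac{1}{9 \left(4827 + \left(6 - 52\right)\right)} = - \frac{1}{9 \left(4827 - 46\right)} = - \frac{1}{9 \cdot 4781} = \left(- \frac{1}{9}\right) \frac{1}{4781} = - \frac{1}{43029} \approx -2.324 \cdot 10^{-5}$)
$O = -474$ ($O = -552 + 78 = -474$)
$O - m = -474 - - \frac{1}{43029} = -474 + \frac{1}{43029} = - \frac{20395745}{43029}$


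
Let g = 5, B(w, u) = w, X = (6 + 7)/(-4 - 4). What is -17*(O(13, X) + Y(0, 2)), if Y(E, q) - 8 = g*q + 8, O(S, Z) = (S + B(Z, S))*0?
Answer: -442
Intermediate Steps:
X = -13/8 (X = 13/(-8) = 13*(-⅛) = -13/8 ≈ -1.6250)
O(S, Z) = 0 (O(S, Z) = (S + Z)*0 = 0)
Y(E, q) = 16 + 5*q (Y(E, q) = 8 + (5*q + 8) = 8 + (8 + 5*q) = 16 + 5*q)
-17*(O(13, X) + Y(0, 2)) = -17*(0 + (16 + 5*2)) = -17*(0 + (16 + 10)) = -17*(0 + 26) = -17*26 = -442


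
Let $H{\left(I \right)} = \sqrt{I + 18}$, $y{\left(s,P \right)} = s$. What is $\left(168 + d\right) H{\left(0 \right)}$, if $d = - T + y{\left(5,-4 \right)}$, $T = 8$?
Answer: $495 \sqrt{2} \approx 700.04$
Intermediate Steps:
$H{\left(I \right)} = \sqrt{18 + I}$
$d = -3$ ($d = \left(-1\right) 8 + 5 = -8 + 5 = -3$)
$\left(168 + d\right) H{\left(0 \right)} = \left(168 - 3\right) \sqrt{18 + 0} = 165 \sqrt{18} = 165 \cdot 3 \sqrt{2} = 495 \sqrt{2}$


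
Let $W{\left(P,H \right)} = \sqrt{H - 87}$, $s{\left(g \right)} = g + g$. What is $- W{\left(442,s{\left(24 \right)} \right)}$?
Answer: $- i \sqrt{39} \approx - 6.245 i$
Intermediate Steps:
$s{\left(g \right)} = 2 g$
$W{\left(P,H \right)} = \sqrt{-87 + H}$
$- W{\left(442,s{\left(24 \right)} \right)} = - \sqrt{-87 + 2 \cdot 24} = - \sqrt{-87 + 48} = - \sqrt{-39} = - i \sqrt{39}$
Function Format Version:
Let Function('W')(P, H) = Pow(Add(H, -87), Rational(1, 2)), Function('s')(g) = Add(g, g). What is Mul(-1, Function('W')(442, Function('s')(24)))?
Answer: Mul(-1, I, Pow(39, Rational(1, 2))) ≈ Mul(-6.2450, I)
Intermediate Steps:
Function('s')(g) = Mul(2, g)
Function('W')(P, H) = Pow(Add(-87, H), Rational(1, 2))
Mul(-1, Function('W')(442, Function('s')(24))) = Mul(-1, Pow(Add(-87, Mul(2, 24)), Rational(1, 2))) = Mul(-1, Pow(Add(-87, 48), Rational(1, 2))) = Mul(-1, Pow(-39, Rational(1, 2))) = Mul(-1, Mul(I, Pow(39, Rational(1, 2)))) = Mul(-1, I, Pow(39, Rational(1, 2)))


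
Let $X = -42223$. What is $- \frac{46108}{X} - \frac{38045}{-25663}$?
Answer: $\frac{2789643639}{1083568849} \approx 2.5745$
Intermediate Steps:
$- \frac{46108}{X} - \frac{38045}{-25663} = - \frac{46108}{-42223} - \frac{38045}{-25663} = \left(-46108\right) \left(- \frac{1}{42223}\right) - - \frac{38045}{25663} = \frac{46108}{42223} + \frac{38045}{25663} = \frac{2789643639}{1083568849}$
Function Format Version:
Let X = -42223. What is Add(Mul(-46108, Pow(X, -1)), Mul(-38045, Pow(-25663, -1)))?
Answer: Rational(2789643639, 1083568849) ≈ 2.5745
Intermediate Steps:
Add(Mul(-46108, Pow(X, -1)), Mul(-38045, Pow(-25663, -1))) = Add(Mul(-46108, Pow(-42223, -1)), Mul(-38045, Pow(-25663, -1))) = Add(Mul(-46108, Rational(-1, 42223)), Mul(-38045, Rational(-1, 25663))) = Add(Rational(46108, 42223), Rational(38045, 25663)) = Rational(2789643639, 1083568849)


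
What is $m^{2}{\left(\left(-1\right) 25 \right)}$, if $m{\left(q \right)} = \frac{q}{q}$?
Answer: $1$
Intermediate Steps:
$m{\left(q \right)} = 1$
$m^{2}{\left(\left(-1\right) 25 \right)} = 1^{2} = 1$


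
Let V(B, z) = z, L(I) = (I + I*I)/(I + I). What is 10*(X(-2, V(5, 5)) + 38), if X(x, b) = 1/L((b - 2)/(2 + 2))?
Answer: 2740/7 ≈ 391.43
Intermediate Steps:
L(I) = (I + I²)/(2*I) (L(I) = (I + I²)/((2*I)) = (I + I²)*(1/(2*I)) = (I + I²)/(2*I))
X(x, b) = 1/(¼ + b/8) (X(x, b) = 1/(½ + ((b - 2)/(2 + 2))/2) = 1/(½ + ((-2 + b)/4)/2) = 1/(½ + ((-2 + b)*(¼))/2) = 1/(½ + (-½ + b/4)/2) = 1/(½ + (-¼ + b/8)) = 1/(¼ + b/8))
10*(X(-2, V(5, 5)) + 38) = 10*(8/(2 + 5) + 38) = 10*(8/7 + 38) = 10*(274/7) = 2740/7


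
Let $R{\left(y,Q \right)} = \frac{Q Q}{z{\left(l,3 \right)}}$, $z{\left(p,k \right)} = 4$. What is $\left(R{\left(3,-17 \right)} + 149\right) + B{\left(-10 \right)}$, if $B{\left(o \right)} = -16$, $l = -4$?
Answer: $\frac{821}{4} \approx 205.25$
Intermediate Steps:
$R{\left(y,Q \right)} = \frac{Q^{2}}{4}$ ($R{\left(y,Q \right)} = \frac{Q Q}{4} = Q^{2} \cdot \frac{1}{4} = \frac{Q^{2}}{4}$)
$\left(R{\left(3,-17 \right)} + 149\right) + B{\left(-10 \right)} = \left(\frac{\left(-17\right)^{2}}{4} + 149\right) - 16 = \left(\frac{1}{4} \cdot 289 + 149\right) - 16 = \left(\frac{289}{4} + 149\right) - 16 = \frac{885}{4} - 16 = \frac{821}{4}$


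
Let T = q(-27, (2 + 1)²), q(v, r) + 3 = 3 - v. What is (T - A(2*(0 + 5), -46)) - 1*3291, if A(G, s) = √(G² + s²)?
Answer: -3264 - 2*√554 ≈ -3311.1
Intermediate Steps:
q(v, r) = -v (q(v, r) = -3 + (3 - v) = -v)
T = 27 (T = -1*(-27) = 27)
(T - A(2*(0 + 5), -46)) - 1*3291 = (27 - √((2*(0 + 5))² + (-46)²)) - 1*3291 = (27 - √((2*5)² + 2116)) - 3291 = (27 - √(10² + 2116)) - 3291 = (27 - √(100 + 2116)) - 3291 = (27 - √2216) - 3291 = (27 - 2*√554) - 3291 = -3264 - 2*√554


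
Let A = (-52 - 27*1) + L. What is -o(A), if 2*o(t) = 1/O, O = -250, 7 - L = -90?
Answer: 1/500 ≈ 0.0020000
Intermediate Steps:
L = 97 (L = 7 - 1*(-90) = 7 + 90 = 97)
A = 18 (A = (-52 - 27*1) + 97 = (-52 - 27) + 97 = -79 + 97 = 18)
o(t) = -1/500 (o(t) = (1/2)/(-250) = (1/2)*(-1/250) = -1/500)
-o(A) = -1*(-1/500) = 1/500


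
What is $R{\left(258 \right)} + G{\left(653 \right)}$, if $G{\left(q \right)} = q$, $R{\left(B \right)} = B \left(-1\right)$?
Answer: $395$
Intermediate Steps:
$R{\left(B \right)} = - B$
$R{\left(258 \right)} + G{\left(653 \right)} = \left(-1\right) 258 + 653 = -258 + 653 = 395$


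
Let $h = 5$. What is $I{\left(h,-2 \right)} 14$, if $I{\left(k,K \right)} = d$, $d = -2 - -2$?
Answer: $0$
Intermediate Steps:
$d = 0$ ($d = -2 + 2 = 0$)
$I{\left(k,K \right)} = 0$
$I{\left(h,-2 \right)} 14 = 0 \cdot 14 = 0$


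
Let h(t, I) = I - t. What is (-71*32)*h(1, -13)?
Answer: 31808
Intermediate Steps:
(-71*32)*h(1, -13) = (-71*32)*(-13 - 1*1) = -2272*(-13 - 1) = -2272*(-14) = 31808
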